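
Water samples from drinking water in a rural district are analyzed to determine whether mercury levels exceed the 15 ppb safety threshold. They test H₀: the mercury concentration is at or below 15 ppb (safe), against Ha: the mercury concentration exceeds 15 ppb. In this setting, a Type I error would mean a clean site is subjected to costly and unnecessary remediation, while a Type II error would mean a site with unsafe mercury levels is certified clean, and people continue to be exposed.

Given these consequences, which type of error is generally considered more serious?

Type II error

The Type II consequence (a site with unsafe mercury levels is certified clean, and people continue to be exposed) is more severe than the Type I consequence (a clean site is subjected to costly and unnecessary remediation).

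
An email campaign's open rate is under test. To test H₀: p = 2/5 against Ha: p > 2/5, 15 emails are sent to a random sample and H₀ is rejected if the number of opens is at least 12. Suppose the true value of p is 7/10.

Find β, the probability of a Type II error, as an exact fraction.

A Type II error is failing to reject when Ha holds: with p = 7/10, β = P(S ≤ 11).
Equivalently, β = 1 − P(S ≥ 12) = 87891509014119/125000000000000.

87891509014119/125000000000000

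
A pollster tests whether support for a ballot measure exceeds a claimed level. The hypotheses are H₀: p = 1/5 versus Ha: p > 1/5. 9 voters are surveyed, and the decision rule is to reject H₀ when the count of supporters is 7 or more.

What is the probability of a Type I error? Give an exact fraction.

Under H₀, Y ~ Binomial(9, 1/5), and α = P(Y ≥ 7).
P(Y ≥ 7) = Σ_{j=7}^{9} C(9,j)·(1/5)^j·(4/5)^{9-j} = 613/1953125.

613/1953125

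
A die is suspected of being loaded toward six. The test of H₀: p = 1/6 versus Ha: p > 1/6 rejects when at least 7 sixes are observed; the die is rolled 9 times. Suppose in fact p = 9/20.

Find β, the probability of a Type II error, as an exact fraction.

Under the alternative p = 9/20, Y ~ Binomial(9, 9/20); β is the probability the test does not reject, P(Y < 7).
Adding the binomial probabilities P(Y=0)+…+P(Y=6) at p = 9/20 gives 30407271323/32000000000.

30407271323/32000000000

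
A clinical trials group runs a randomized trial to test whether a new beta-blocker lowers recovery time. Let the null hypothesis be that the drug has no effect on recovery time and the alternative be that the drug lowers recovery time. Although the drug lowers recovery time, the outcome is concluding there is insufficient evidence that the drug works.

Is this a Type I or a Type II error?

'Concluding there is insufficient evidence that the drug works' corresponds to failing to reject H₀.
H₀ was not rejected but H₀ is false — a Type II error (false negative).

Type II error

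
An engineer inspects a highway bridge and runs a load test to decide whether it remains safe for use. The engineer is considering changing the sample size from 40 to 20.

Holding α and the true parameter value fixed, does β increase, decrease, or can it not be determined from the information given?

Reducing n widens both sampling distributions, so the test has less ability to distinguish Ha from H₀.

It increases.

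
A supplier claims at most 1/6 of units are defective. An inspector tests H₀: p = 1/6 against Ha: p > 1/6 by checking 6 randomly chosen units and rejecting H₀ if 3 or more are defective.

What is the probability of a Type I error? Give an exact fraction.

The significance level is the probability, assuming p = 1/6, of seeing 3 or more defectives in 6 draws.
Via the complement, α = 1 − Σ_{j=0}^{2} C(6,j)(1/6)^j(5/6)^{6-j} = 1453/23328.

1453/23328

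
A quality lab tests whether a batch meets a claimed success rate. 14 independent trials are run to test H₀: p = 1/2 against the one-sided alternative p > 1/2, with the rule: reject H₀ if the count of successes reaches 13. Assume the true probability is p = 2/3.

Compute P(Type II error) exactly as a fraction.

4651897/4782969

A Type II error is failing to reject when Ha holds: with p = 2/3, β = P(S ≤ 12).
Equivalently, β = 1 − P(S ≥ 13) = 4651897/4782969.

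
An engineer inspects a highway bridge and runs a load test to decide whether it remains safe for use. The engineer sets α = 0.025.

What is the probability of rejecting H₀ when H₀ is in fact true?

The significance level α is, by definition, the probability of a Type I error — P(reject H₀ | H₀ true).

0.025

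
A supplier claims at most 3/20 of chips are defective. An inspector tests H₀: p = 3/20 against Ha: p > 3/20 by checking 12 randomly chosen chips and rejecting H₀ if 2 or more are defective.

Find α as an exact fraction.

2279589495695451/4096000000000000

α = P(reject H₀ | H₀ true) = P(Y ≥ 2 | p = 3/20), Y ~ Binomial(12, 3/20).
Via the complement, α = 1 − Σ_{j=0}^{1} C(12,j)(3/20)^j(17/20)^{12-j} = 2279589495695451/4096000000000000.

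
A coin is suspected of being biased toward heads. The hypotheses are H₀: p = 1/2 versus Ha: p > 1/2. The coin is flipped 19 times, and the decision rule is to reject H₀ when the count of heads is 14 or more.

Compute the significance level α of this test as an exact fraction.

2083/65536

α = P(reject H₀ | H₀ true) = P(S ≥ 14 | p = 1/2), with S ~ Binomial(19, 1/2).
That's C(19,14) + C(19,15) + C(19,16) + C(19,17) + C(19,18) + C(19,19) over 2^19, i.e. (11628 + 3876 + 969 + 171 + 19 + 1)/524288 = 16664/524288 = 2083/65536.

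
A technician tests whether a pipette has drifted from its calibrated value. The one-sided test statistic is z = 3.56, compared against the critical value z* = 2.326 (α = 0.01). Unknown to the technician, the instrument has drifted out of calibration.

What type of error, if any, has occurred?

No error (correct decision).

The conventional null hypothesis is that the instrument is correctly calibrated.
Since z = 3.56 > z* = 2.326, H₀ is rejected.
H₀ is false (actually the instrument has drifted out of calibration).
The decision matches the true state — no error.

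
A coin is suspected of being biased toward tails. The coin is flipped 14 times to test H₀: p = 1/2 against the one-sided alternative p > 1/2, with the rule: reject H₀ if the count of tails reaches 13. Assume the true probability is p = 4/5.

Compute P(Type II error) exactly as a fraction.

4895556073/6103515625

β = P(fail to reject H₀ | Ha true) = P(Y ≤ 12 | p = 4/5), Y ~ Binomial(14, 4/5).
Summing C(14,j)·(4/5)^j·(1/5)^{14-j} for j = 0..12 gives 4895556073/6103515625.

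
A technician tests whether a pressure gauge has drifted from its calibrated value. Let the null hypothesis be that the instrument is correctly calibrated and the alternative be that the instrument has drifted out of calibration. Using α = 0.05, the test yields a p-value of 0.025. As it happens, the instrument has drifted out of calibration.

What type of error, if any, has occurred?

Since p = 0.025 < α = 0.05, H₀ is rejected.
H₀ is false (actually the instrument has drifted out of calibration).
The decision matches the true state — no error.

Neither — the decision is correct.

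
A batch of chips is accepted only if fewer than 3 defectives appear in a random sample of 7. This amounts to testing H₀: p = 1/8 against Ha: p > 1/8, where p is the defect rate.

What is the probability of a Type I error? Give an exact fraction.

Under H₀, X ~ Binomial(7, 1/8); the Type I error rate is P(X ≥ 3).
α = 1 − P(X ≤ 2) = 1 − 2000033/2097152 = 97119/2097152.

97119/2097152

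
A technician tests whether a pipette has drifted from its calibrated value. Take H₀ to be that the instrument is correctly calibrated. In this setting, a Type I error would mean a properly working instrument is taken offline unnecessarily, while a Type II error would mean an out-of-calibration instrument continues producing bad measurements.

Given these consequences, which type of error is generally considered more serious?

Type II error

The Type II consequence (an out-of-calibration instrument continues producing bad measurements) is more severe than the Type I consequence (a properly working instrument is taken offline unnecessarily).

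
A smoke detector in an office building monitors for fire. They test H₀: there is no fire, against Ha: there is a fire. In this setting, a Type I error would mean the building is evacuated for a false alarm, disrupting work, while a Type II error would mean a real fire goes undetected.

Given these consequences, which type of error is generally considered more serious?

The Type II consequence (a real fire goes undetected) is more severe than the Type I consequence (the building is evacuated for a false alarm, disrupting work).

Type II error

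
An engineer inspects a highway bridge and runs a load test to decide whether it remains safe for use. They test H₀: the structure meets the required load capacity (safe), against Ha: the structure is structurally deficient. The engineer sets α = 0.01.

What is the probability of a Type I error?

0.01

The significance level α is, by definition, the probability of a Type I error — P(reject H₀ | H₀ true).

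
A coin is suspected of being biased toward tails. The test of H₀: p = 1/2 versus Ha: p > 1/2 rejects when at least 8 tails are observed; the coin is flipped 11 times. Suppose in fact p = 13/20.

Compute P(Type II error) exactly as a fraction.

β = P(fail to reject H₀ | Ha true) = P(K ≤ 7 | p = 13/20), K ~ Binomial(11, 13/20).
Equivalently, β = 1 − P(K ≥ 8) = 2941183244209/5120000000000.

2941183244209/5120000000000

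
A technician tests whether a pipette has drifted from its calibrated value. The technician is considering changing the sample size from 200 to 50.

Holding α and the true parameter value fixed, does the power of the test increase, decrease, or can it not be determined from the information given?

Reducing n widens both sampling distributions, so the test has less ability to distinguish Ha from H₀.
Since power = 1 − β and β increases, power decreases.

It decreases.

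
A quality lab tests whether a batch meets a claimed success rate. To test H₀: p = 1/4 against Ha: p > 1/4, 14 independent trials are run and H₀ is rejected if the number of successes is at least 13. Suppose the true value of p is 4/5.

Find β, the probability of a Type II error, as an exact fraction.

A Type II error is failing to reject when Ha holds: with p = 4/5, β = P(K ≤ 12).
Adding the binomial probabilities P(K=0)+…+P(K=12) at p = 4/5 gives 4895556073/6103515625.

4895556073/6103515625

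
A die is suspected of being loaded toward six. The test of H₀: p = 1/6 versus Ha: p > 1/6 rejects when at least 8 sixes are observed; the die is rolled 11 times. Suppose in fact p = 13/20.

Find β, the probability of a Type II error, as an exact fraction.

β = P(fail to reject H₀ | Ha true) = P(X ≤ 7 | p = 13/20), X ~ Binomial(11, 13/20).
Equivalently, β = 1 − P(X ≥ 8) = 2941183244209/5120000000000.

2941183244209/5120000000000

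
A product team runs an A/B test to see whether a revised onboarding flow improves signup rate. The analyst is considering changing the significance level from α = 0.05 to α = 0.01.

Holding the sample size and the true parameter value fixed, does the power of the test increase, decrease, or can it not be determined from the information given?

Tightening α shrinks the rejection region. When Ha holds, fewer sample outcomes clear the stricter threshold, so more fall in the acceptance region.
Since power = 1 − β and β increases, power decreases.

It decreases.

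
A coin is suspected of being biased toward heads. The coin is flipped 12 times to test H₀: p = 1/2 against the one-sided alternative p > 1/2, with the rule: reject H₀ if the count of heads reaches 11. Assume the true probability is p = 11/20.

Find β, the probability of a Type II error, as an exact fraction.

β = P(fail to reject H₀ | Ha true) = P(K ≤ 10 | p = 11/20), K ~ Binomial(12, 11/20).
Adding the binomial probabilities P(K=0)+…+P(K=10) at p = 11/20 gives 4062047911197291/4096000000000000.

4062047911197291/4096000000000000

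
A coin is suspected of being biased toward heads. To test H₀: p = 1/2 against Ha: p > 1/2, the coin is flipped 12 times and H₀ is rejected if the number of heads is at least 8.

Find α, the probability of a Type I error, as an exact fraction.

α = P(reject H₀ | H₀ true) = P(K ≥ 8 | p = 1/2), with K ~ Binomial(12, 1/2).
Summing the upper tail: (495 + 220 + 66 + 12 + 1) / 2^12 = 794/4096 = 397/2048.

397/2048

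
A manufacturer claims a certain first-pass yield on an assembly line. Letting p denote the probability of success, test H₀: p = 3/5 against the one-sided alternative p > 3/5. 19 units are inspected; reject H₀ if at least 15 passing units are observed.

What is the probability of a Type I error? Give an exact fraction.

265555221849/3814697265625

α = P(reject H₀ | H₀ true) = P(K ≥ 15 | p = 3/5), with K ~ Binomial(19, 3/5).
Adding the binomial terms for j = 15 through 19 with p = 3/5 yields 265555221849/3814697265625.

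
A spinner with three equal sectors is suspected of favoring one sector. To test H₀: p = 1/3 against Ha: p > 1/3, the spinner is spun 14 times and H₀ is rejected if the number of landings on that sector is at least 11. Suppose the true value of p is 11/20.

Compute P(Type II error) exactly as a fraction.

767413934602409223/819200000000000000

A Type II error is failing to reject when Ha holds: with p = 11/20, β = P(K ≤ 10).
Summing C(14,j)·(11/20)^j·(9/20)^{14-j} for j = 0..10 gives 767413934602409223/819200000000000000.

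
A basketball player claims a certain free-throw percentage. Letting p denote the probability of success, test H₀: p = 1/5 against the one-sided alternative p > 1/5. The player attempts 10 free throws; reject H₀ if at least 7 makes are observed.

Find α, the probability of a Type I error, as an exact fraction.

The Type I error probability is α = P(S ≥ 7) computed under H₀, where S ~ Binomial(10, 1/5).
Adding the binomial terms for j = 7 through 10 with p = 1/5 yields 8441/9765625.

8441/9765625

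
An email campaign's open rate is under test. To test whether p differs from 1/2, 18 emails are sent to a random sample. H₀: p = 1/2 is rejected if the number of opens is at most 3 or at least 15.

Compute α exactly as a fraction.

247/32768

The significance level is the null-hypothesis probability of the rejection region {≤3} ∪ {≥15}.
Each tail has probability (1 + 18 + 153 + 816)/262144; doubling gives α = 1976/262144 = 247/32768.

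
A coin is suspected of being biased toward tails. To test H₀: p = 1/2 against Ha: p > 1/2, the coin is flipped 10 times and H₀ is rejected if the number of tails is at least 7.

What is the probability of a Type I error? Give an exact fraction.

The Type I error probability is α = P(K ≥ 7) computed under H₀, where K ~ Binomial(10, 1/2).
Summing the upper tail: (120 + 45 + 10 + 1) / 2^10 = 176/1024 = 11/64.

11/64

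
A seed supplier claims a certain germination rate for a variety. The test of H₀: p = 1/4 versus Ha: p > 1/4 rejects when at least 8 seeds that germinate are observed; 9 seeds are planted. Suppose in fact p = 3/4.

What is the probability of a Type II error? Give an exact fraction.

45853/65536

Under the alternative p = 3/4, K ~ Binomial(9, 3/4); β is the probability the test does not reject, P(K < 8).
Adding the binomial probabilities P(K=0)+…+P(K=7) at p = 3/4 gives 45853/65536.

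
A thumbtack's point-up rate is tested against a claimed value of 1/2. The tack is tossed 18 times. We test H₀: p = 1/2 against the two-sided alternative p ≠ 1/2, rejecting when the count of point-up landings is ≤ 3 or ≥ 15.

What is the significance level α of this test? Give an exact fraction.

α = P(X ≤ 3 or X ≥ 15 | p = 1/2), X ~ Binomial(18, 1/2).
The two tails are symmetric, so α = 2·(1 + 18 + 153 + 816)/2^18 = 1976/262144 = 247/32768.

247/32768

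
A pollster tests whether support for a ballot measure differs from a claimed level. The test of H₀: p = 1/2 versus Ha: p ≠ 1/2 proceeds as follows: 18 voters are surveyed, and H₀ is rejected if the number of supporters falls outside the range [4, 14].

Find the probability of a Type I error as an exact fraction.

The significance level is the null-hypothesis probability of the rejection region {≤3} ∪ {≥15}.
The two tails are symmetric, so α = 2·(1 + 18 + 153 + 816)/2^18 = 1976/262144 = 247/32768.

247/32768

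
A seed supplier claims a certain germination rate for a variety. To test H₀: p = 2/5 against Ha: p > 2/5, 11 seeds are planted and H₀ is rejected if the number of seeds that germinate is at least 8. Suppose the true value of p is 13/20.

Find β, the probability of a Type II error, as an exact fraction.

A Type II error is failing to reject when Ha holds: with p = 13/20, β = P(Y ≤ 7).
Summing C(11,j)·(13/20)^j·(7/20)^{11-j} for j = 0..7 gives 2941183244209/5120000000000.

2941183244209/5120000000000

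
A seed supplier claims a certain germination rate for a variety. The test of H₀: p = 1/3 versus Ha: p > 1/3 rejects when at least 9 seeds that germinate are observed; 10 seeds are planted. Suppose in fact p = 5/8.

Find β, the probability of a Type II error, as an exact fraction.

1005382449/1073741824

Under the alternative p = 5/8, S ~ Binomial(10, 5/8); β is the probability the test does not reject, P(S < 9).
Summing C(10,j)·(5/8)^j·(3/8)^{10-j} for j = 0..8 gives 1005382449/1073741824.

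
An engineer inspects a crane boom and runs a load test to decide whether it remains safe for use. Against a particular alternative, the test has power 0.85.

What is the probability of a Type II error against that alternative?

0.15

Power = 1 − β, so β = 1 − 0.85 = 0.15.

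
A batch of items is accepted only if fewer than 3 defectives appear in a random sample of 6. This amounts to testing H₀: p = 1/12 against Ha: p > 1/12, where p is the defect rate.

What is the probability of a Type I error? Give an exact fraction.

α = P(reject H₀ | H₀ true) = P(Y ≥ 3 | p = 1/12), Y ~ Binomial(6, 1/12).
Computing the lower-tail complement: 1 − 1478741/1492992 = 14251/1492992.

14251/1492992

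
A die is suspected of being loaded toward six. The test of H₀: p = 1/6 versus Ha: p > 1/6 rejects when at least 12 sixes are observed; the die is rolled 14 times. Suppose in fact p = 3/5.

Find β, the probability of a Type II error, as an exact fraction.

Under the alternative p = 3/5, X ~ Binomial(14, 3/5); β is the probability the test does not reject, P(X < 12).
Equivalently, β = 1 − P(X ≥ 12) = 5860647088/6103515625.

5860647088/6103515625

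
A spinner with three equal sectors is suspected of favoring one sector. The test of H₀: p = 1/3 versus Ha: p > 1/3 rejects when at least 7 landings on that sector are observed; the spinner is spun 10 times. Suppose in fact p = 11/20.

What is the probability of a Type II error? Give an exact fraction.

1878942860721/2560000000000

Under the alternative p = 11/20, X ~ Binomial(10, 11/20); β is the probability the test does not reject, P(X < 7).
Equivalently, β = 1 − P(X ≥ 7) = 1878942860721/2560000000000.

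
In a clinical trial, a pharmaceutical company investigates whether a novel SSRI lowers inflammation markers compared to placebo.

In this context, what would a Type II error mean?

With the conventional null hypothesis that the drug has no effect on inflammation markers:
A Type II error is failing to reject H₀ when H₀ is false.
Here that means concluding there is insufficient evidence that the drug works when actually the drug lowers inflammation markers.

A Type II error would mean concluding that the drug has no effect on inflammation markers (or at least failing to establish that the drug lowers inflammation markers) when in fact the drug lowers inflammation markers.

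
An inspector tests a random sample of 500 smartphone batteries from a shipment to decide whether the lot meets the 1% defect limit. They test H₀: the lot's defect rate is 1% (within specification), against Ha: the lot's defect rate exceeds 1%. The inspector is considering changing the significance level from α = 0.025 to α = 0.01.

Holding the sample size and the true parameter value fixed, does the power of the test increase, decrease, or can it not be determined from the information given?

It decreases.

Tightening α shrinks the rejection region. When Ha holds, fewer sample outcomes clear the stricter threshold, so more fall in the acceptance region.
Since power = 1 − β and β increases, power decreases.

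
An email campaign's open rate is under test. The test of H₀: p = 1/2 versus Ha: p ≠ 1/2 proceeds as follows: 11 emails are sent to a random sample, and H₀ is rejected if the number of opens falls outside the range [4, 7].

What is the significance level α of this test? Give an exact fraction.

α = P(Y ≤ 3 or Y ≥ 8 | p = 1/2), Y ~ Binomial(11, 1/2).
The two tails are symmetric, so α = 2·(1 + 11 + 55 + 165)/2^11 = 464/2048 = 29/128.

29/128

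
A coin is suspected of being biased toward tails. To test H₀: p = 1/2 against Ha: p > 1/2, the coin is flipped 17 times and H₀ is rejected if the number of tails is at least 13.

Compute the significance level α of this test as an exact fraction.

1607/65536

The Type I error probability is α = P(X ≥ 13) computed under H₀, where X ~ Binomial(17, 1/2).
Summing the upper tail: (2380 + 680 + 136 + 17 + 1) / 2^17 = 3214/131072 = 1607/65536.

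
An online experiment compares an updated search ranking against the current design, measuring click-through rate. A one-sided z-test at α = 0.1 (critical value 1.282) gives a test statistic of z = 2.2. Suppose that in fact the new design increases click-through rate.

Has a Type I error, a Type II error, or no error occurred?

Neither — the decision is correct.

The conventional null hypothesis is that the new design has no effect on click-through rate.
Since z = 2.2 > z* = 1.282, H₀ is rejected.
H₀ is false (actually the new design increases click-through rate).
The decision matches the true state — no error.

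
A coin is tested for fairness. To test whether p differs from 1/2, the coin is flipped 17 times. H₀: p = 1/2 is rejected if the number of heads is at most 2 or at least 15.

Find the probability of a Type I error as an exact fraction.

The significance level is the null-hypothesis probability of the rejection region {≤2} ∪ {≥15}.
Each tail has probability (1 + 17 + 136)/131072; doubling gives α = 308/131072 = 77/32768.

77/32768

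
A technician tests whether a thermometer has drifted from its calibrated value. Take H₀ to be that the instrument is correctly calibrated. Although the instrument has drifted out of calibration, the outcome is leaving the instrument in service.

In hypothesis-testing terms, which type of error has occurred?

'Leaving the instrument in service' corresponds to failing to reject H₀.
H₀ was not rejected but H₀ is false — a Type II error (false negative).

Type II error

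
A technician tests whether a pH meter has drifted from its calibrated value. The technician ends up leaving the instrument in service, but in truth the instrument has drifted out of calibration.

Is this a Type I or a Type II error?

The null hypothesis here is that the instrument is correctly calibrated.
'Leaving the instrument in service' corresponds to failing to reject H₀.
H₀ was not rejected but H₀ is false — a Type II error (false negative).

Type II error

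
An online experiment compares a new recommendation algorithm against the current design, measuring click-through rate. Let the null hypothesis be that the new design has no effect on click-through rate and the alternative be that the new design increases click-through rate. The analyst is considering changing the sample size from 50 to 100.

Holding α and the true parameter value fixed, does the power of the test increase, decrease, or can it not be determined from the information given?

Increasing n separates the H₀ and Ha sampling distributions, so under Ha fewer outcomes land in the acceptance region.
Since power = 1 − β and β decreases, power increases.

It increases.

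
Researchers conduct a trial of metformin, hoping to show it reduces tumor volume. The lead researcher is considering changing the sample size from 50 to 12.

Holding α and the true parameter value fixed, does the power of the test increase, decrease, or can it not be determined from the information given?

It decreases.

With less data the test statistic is noisier; under Ha, more outcomes land inside the acceptance region.
Since power = 1 − β and β increases, power decreases.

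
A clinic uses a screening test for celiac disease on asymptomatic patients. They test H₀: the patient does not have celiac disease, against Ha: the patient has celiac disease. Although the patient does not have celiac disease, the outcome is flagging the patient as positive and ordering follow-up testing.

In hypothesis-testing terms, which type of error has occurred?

Type I error

'Flagging the patient as positive and ordering follow-up testing' corresponds to rejecting H₀.
H₀ was rejected but H₀ is true — a Type I error (false positive).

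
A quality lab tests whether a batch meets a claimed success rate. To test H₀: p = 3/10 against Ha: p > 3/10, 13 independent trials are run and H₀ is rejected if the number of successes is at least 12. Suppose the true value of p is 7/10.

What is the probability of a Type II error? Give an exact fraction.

4681650394377/5000000000000

β = P(fail to reject H₀ | Ha true) = P(X ≤ 11 | p = 7/10), X ~ Binomial(13, 7/10).
Equivalently, β = 1 − P(X ≥ 12) = 4681650394377/5000000000000.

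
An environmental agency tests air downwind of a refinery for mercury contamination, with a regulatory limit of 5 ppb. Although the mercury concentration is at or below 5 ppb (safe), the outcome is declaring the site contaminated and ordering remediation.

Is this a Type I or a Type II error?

Type I error

The null hypothesis here is that the mercury concentration is at or below 5 ppb (safe).
'Declaring the site contaminated and ordering remediation' corresponds to rejecting H₀.
H₀ was rejected but H₀ is true — a Type I error (false positive).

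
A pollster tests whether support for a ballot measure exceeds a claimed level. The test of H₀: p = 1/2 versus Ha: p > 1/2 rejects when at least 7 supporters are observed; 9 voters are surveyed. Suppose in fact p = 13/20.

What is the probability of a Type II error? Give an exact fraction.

β = P(fail to reject H₀ | Ha true) = P(S ≤ 6 | p = 13/20), S ~ Binomial(9, 13/20).
Equivalently, β = 1 − P(S ≥ 7) = 5301813769/8000000000.

5301813769/8000000000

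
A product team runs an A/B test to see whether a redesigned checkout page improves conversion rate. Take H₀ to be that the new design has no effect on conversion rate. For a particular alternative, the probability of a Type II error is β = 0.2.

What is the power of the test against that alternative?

0.8

Power = 1 − β = 1 − 0.2 = 0.8.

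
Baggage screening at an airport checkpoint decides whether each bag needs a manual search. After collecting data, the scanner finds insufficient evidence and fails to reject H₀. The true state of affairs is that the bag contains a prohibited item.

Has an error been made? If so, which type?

Type II error

The conventional null hypothesis here is that the bag contains no prohibited items.
H₀ was not rejected, but H₀ is actually false.
Failing to reject a false null hypothesis is a Type II error (false negative).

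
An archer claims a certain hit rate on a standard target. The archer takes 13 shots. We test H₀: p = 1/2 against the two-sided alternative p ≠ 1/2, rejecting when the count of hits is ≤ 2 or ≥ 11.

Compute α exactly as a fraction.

Under H₀, S ~ Binomial(13, 1/2); α is the probability of landing in either tail, P(S ≤ 2) + P(S ≥ 11).
The two tails are symmetric, so α = 2·(1 + 13 + 78)/2^13 = 184/8192 = 23/1024.

23/1024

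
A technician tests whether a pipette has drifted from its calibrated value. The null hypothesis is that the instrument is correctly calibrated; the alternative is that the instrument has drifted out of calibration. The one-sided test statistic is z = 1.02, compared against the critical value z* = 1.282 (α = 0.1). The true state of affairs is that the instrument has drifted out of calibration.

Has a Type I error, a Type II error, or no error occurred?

Type II error

Since z = 1.02 ≤ z* = 1.282, H₀ is not rejected.
H₀ is false (actually the instrument has drifted out of calibration).
Failing to reject a false H₀ is a Type II error.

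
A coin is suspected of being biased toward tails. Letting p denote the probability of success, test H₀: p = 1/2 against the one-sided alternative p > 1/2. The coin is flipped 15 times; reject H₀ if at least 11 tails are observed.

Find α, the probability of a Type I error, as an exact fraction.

α = P(reject H₀ | H₀ true) = P(S ≥ 11 | p = 1/2), with S ~ Binomial(15, 1/2).
P(S ≥ 11) = [C(15,11) + C(15,12) + C(15,13) + C(15,14) + C(15,15)] / 2^15 = (1365 + 455 + 105 + 15 + 1) / 32768 = 1941/32768.

1941/32768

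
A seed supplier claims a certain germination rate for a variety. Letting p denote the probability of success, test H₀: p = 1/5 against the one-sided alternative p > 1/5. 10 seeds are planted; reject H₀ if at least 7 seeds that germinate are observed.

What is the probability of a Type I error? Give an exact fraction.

8441/9765625

α = P(reject H₀ | H₀ true) = P(Y ≥ 7 | p = 1/5), with Y ~ Binomial(10, 1/5).
P(Y ≥ 7) = Σ_{j=7}^{10} C(10,j)·(1/5)^j·(4/5)^{10-j} = 8441/9765625.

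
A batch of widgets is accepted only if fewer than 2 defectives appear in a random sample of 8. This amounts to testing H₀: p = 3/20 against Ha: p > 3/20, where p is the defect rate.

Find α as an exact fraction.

The significance level is the probability, assuming p = 3/20, of seeing 2 or more defectives in 8 draws.
Computing the lower-tail complement: 1 − 16823885593/25600000000 = 8776114407/25600000000.

8776114407/25600000000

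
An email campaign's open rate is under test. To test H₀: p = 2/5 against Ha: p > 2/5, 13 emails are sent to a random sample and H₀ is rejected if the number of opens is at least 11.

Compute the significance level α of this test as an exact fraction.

The Type I error probability is α = P(K ≥ 11) computed under H₀, where K ~ Binomial(13, 2/5).
P(K ≥ 11) = Σ_{j=11}^{13} C(13,j)·(2/5)^j·(3/5)^{13-j} = 1605632/1220703125.

1605632/1220703125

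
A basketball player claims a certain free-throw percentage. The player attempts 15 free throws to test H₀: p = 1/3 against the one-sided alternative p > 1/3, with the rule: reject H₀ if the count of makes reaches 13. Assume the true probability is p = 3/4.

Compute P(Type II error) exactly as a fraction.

820244467/1073741824

A Type II error is failing to reject when Ha holds: with p = 3/4, β = P(X ≤ 12).
Summing C(15,j)·(3/4)^j·(1/4)^{15-j} for j = 0..12 gives 820244467/1073741824.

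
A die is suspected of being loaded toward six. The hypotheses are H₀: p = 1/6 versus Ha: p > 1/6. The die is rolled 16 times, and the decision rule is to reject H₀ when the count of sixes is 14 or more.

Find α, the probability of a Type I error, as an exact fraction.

The Type I error probability is α = P(S ≥ 14) computed under H₀, where S ~ Binomial(16, 1/6).
P(S ≥ 14) = Σ_{j=14}^{16} C(16,j)·(1/6)^j·(5/6)^{16-j} = 1027/940369969152.

1027/940369969152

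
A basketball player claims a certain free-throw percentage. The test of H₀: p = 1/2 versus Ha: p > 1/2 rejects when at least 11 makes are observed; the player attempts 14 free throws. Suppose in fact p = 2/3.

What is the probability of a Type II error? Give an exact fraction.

3533689/4782969

β = P(fail to reject H₀ | Ha true) = P(X ≤ 10 | p = 2/3), X ~ Binomial(14, 2/3).
Summing C(14,j)·(2/3)^j·(1/3)^{14-j} for j = 0..10 gives 3533689/4782969.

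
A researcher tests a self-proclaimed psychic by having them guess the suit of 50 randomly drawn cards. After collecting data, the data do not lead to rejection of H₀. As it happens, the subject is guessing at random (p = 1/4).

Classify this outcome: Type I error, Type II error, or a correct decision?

No error — this is a correct decision.

The conventional null hypothesis here is that the subject is guessing at random (p = 1/4).
The test retained a true H₀ — the decision matches the true state.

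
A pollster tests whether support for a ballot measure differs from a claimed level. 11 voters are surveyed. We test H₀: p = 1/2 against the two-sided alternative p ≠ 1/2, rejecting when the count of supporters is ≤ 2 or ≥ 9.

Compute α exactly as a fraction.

67/1024

The significance level is the null-hypothesis probability of the rejection region {≤2} ∪ {≥9}.
The two tails are symmetric, so α = 2·(1 + 11 + 55)/2^11 = 134/2048 = 67/1024.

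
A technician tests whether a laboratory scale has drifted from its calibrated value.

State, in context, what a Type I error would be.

With the conventional null hypothesis that the instrument is correctly calibrated:
A Type I error is rejecting H₀ when H₀ is true.
Here that means pulling the instrument for recalibration when actually the instrument is correctly calibrated.

A Type I error would mean concluding that the instrument has drifted out of calibration when in fact the instrument is correctly calibrated.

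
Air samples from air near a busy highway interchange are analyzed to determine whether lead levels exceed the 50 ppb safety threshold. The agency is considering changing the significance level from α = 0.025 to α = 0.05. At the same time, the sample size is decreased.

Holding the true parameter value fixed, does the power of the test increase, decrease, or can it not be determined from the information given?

The first change alone would make β decrease; the second alone would make β increase. Which effect dominates depends on the magnitudes, which are not given.
Since power = 1 − β, the effect on power is likewise indeterminate.

Cannot be determined from the information given.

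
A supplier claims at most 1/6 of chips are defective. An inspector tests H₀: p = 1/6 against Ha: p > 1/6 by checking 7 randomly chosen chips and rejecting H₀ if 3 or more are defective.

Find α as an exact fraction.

331/3456

α = P(reject H₀ | H₀ true) = P(Y ≥ 3 | p = 1/6), Y ~ Binomial(7, 1/6).
Via the complement, α = 1 − Σ_{j=0}^{2} C(7,j)(1/6)^j(5/6)^{7-j} = 331/3456.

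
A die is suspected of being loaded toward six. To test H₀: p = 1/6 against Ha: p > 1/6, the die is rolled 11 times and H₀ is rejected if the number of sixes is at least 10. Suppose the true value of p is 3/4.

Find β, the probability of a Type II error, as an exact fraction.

β = P(fail to reject H₀ | Ha true) = P(Y ≤ 9 | p = 3/4), Y ~ Binomial(11, 3/4).
Adding the binomial probabilities P(Y=0)+…+P(Y=9) at p = 3/4 gives 1683809/2097152.

1683809/2097152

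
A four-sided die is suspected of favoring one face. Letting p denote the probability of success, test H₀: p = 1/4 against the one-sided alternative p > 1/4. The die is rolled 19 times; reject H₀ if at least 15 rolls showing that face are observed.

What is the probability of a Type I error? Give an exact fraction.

The Type I error probability is α = P(X ≥ 15) computed under H₀, where X ~ Binomial(19, 1/4).
Adding the binomial terms for j = 15 through 19 with p = 1/4 yields 85429/68719476736.

85429/68719476736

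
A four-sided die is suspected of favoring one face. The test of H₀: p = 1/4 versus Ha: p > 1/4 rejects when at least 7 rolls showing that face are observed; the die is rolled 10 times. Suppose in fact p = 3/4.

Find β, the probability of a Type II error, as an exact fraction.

58753/262144

β = P(fail to reject H₀ | Ha true) = P(X ≤ 6 | p = 3/4), X ~ Binomial(10, 3/4).
Equivalently, β = 1 − P(X ≥ 7) = 58753/262144.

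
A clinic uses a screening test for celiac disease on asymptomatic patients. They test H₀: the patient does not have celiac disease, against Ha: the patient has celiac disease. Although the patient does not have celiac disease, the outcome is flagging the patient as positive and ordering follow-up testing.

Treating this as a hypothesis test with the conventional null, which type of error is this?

'Flagging the patient as positive and ordering follow-up testing' corresponds to rejecting H₀.
H₀ was rejected but H₀ is true — a Type I error (false positive).

Type I error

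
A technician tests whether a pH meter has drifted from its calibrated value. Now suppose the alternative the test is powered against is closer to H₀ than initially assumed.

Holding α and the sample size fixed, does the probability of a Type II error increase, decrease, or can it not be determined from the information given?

It increases.

A smaller departure from H₀ means the test statistic under Ha is distributed closer to where it would be under H₀; rejection becomes less likely.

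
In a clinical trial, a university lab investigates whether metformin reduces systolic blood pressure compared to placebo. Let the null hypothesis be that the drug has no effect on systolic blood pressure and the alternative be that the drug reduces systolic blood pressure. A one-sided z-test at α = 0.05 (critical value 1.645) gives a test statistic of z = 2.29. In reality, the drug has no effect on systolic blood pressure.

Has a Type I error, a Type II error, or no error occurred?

Type I error

Since z = 2.29 > z* = 1.645, H₀ is rejected.
H₀ is true (actually the drug has no effect on systolic blood pressure).
Rejecting a true H₀ is a Type I error.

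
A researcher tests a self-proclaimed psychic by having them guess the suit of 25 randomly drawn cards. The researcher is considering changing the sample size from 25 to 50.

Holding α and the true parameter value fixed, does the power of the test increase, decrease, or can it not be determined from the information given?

Increasing n separates the H₀ and Ha sampling distributions, so under Ha fewer outcomes land in the acceptance region.
Since power = 1 − β and β decreases, power increases.

It increases.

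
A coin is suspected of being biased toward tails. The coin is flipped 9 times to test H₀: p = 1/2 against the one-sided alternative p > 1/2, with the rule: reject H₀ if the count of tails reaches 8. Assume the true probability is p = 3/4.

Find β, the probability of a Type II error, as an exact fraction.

β = P(fail to reject H₀ | Ha true) = P(K ≤ 7 | p = 3/4), K ~ Binomial(9, 3/4).
Adding the binomial probabilities P(K=0)+…+P(K=7) at p = 3/4 gives 45853/65536.

45853/65536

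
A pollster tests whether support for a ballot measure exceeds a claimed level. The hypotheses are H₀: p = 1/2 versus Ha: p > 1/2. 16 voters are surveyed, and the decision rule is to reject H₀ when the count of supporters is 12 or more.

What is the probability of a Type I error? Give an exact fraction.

α = P(reject H₀ | H₀ true) = P(X ≥ 12 | p = 1/2), with X ~ Binomial(16, 1/2).
Summing the upper tail: (1820 + 560 + 120 + 16 + 1) / 2^16 = 2517/65536.

2517/65536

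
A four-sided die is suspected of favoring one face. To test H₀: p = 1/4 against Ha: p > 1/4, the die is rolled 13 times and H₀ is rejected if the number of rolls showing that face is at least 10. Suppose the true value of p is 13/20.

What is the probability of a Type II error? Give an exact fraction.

Under the alternative p = 13/20, X ~ Binomial(13, 13/20); β is the probability the test does not reject, P(X < 10).
Adding the binomial probabilities P(X=0)+…+P(X=9) at p = 13/20 gives 739046497348117/1024000000000000.

739046497348117/1024000000000000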